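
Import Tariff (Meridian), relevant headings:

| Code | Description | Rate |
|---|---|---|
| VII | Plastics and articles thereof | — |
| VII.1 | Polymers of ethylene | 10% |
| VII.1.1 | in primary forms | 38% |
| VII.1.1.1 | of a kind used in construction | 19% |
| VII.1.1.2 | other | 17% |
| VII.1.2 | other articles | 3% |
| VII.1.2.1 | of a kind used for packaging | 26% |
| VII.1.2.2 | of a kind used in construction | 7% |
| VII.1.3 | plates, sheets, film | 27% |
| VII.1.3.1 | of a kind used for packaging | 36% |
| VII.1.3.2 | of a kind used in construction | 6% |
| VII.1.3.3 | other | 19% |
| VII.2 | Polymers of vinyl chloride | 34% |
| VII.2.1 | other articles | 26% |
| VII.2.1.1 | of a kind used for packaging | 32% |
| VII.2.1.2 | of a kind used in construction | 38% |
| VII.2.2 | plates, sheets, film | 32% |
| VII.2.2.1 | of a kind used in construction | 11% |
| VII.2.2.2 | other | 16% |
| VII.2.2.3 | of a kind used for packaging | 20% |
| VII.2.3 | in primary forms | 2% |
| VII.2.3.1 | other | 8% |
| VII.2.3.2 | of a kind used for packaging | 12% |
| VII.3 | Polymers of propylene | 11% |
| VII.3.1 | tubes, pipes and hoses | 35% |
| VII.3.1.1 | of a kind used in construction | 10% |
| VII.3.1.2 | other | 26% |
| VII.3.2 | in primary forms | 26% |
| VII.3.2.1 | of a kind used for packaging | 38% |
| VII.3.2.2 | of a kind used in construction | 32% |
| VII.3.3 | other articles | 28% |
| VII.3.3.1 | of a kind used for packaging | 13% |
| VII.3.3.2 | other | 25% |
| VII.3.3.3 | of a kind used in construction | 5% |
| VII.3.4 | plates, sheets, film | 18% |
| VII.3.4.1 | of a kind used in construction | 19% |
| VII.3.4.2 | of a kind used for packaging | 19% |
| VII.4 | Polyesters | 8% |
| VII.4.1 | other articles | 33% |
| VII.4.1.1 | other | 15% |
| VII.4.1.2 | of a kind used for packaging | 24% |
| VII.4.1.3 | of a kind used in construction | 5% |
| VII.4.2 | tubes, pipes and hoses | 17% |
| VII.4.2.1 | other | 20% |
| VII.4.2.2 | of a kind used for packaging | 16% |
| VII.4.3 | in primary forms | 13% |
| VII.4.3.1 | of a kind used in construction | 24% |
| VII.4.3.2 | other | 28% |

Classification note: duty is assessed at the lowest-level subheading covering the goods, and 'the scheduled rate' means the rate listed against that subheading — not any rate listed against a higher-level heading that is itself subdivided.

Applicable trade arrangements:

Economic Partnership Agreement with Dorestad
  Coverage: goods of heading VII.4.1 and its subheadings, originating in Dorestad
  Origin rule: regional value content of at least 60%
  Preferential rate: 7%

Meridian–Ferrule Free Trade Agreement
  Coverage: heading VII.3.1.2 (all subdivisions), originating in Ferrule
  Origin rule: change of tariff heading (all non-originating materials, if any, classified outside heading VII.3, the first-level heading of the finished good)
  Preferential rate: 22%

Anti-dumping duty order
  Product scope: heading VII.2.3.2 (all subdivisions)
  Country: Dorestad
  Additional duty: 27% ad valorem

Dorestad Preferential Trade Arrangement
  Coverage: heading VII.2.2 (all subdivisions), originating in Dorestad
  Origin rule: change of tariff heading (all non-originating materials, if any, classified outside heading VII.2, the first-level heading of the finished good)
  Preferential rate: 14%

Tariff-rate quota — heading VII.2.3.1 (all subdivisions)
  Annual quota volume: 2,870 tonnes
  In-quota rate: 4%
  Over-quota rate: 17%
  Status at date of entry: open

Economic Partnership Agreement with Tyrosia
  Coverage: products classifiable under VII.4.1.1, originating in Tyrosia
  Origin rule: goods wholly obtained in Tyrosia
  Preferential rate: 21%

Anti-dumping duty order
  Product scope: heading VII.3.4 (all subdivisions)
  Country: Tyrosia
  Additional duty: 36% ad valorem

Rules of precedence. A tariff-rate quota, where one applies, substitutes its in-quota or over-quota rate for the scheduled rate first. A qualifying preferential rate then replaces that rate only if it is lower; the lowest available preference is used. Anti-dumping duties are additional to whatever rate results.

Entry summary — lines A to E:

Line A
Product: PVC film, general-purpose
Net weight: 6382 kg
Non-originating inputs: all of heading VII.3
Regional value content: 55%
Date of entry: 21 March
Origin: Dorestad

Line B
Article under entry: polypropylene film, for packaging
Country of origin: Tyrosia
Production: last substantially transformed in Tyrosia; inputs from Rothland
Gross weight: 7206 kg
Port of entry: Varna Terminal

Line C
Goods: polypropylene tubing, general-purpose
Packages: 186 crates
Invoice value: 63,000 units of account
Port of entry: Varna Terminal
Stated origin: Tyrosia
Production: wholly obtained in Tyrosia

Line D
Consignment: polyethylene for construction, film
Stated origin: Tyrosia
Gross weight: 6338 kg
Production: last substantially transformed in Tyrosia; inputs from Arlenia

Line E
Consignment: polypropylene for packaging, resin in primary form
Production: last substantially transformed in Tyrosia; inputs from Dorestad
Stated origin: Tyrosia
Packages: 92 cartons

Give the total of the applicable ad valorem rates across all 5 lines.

139%

Line A: PVC → VII.2; film → VII.2.2; general-purpose → VII.2.2.2. Scheduled 16%. Dorestad agreement on VII.4.1: VII.2.2.2 not covered; Dorestad agreement on VII.2.2: CTH met → 14% available; preferential 14%. → 14%.
Line B: polypropylene → VII.3; film → VII.3.4; for packaging → VII.3.4.2. Scheduled 19%. Tyrosia agreement on VII.4.1.1: VII.3.4.2 not covered; anti-dumping (Tyrosia, VII.3.4): +36%; total 19% + 36% = 55%. → 55%.
Line C: polypropylene → VII.3; tubing → VII.3.1; general-purpose → VII.3.1.2. Scheduled 26%. Tyrosia agreement on VII.4.1.1: VII.3.1.2 not covered. → 26%.
Line D: polyethylene → VII.1; film → VII.1.3; for construction → VII.1.3.2. Scheduled 6%. Tyrosia agreement on VII.4.1.1: VII.1.3.2 not covered. → 6%.
Line E: polypropylene → VII.3; resin in primary form → VII.3.2; for packaging → VII.3.2.1. Scheduled 38%. Tyrosia agreement on VII.4.1.1: VII.3.2.1 not covered. → 38%.
Sum: 14% + 55% + 26% + 6% + 38% = 139%.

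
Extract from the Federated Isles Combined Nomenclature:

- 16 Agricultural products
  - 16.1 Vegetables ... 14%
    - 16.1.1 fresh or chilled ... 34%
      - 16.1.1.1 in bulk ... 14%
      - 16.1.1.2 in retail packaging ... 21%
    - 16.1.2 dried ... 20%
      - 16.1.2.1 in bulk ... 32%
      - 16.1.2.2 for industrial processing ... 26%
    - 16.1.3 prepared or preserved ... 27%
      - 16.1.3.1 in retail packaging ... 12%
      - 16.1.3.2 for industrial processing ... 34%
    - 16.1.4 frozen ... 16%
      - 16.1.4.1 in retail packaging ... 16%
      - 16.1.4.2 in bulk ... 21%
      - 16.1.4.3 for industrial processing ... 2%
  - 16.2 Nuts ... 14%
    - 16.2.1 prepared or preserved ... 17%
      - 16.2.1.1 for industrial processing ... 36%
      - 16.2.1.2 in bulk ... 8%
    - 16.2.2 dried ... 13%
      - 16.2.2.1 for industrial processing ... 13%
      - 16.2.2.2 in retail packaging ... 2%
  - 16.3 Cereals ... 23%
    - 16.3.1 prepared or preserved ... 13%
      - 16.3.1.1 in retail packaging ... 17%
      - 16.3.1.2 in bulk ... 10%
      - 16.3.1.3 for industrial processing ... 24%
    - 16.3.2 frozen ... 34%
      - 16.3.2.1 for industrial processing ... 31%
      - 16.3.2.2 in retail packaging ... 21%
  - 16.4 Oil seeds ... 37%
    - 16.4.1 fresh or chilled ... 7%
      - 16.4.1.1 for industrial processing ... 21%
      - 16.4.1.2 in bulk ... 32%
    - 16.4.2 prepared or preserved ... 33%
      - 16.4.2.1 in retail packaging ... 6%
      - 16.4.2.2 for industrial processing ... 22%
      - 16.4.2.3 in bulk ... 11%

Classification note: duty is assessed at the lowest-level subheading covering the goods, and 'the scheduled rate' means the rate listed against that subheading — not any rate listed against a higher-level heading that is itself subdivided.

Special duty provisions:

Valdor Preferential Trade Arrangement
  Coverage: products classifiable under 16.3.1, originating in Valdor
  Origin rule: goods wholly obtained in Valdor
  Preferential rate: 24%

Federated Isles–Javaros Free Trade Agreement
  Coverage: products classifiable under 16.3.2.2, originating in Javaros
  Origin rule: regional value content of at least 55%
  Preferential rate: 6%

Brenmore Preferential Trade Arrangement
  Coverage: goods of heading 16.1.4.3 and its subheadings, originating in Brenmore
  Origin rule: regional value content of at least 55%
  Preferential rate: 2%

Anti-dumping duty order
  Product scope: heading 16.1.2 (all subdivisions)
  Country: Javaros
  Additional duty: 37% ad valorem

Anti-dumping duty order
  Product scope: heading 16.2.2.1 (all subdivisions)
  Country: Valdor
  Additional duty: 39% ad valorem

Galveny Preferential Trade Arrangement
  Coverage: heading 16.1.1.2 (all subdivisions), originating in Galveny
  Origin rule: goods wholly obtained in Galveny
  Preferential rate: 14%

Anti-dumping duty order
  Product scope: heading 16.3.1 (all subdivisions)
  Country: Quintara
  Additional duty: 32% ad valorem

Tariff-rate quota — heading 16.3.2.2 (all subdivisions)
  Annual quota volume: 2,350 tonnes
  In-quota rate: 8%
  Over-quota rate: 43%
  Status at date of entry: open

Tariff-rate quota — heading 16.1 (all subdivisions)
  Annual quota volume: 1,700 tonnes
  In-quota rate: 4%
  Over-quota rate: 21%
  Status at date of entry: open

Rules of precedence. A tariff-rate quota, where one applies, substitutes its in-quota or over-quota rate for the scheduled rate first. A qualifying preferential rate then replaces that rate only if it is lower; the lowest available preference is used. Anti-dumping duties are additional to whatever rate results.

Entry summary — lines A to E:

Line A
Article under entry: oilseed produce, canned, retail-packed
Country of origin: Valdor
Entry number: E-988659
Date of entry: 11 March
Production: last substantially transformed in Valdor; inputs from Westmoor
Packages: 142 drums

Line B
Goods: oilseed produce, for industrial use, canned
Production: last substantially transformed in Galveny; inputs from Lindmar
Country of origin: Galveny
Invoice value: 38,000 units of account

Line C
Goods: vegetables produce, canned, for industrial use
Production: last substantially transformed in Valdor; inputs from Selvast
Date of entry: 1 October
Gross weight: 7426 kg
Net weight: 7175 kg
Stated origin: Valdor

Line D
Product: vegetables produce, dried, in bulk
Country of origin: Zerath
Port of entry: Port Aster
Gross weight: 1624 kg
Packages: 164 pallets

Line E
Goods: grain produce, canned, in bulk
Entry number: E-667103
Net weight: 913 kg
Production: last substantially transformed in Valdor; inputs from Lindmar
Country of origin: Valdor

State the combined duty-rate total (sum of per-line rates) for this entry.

Line A: oilseed → 16.4; canned → 16.4.2; retail-packed → 16.4.2.1. Scheduled 6%. Valdor agreement on 16.3.1: 16.4.2.1 not covered. → 6%.
Line B: oilseed → 16.4; canned → 16.4.2; for industrial use → 16.4.2.2. Scheduled 22%. Galveny agreement on 16.1.1.2: 16.4.2.2 not covered. → 22%.
Line C: vegetables → 16.1; canned → 16.1.3; for industrial use → 16.1.3.2. Scheduled 34%. quota on 16.1 open → in-quota 4%; Valdor agreement on 16.3.1: 16.1.3.2 not covered. → 4%.
Line D: vegetables → 16.1; dried → 16.1.2; in bulk → 16.1.2.1. Scheduled 32%. quota on 16.1 open → in-quota 4%. → 4%.
Line E: grain → 16.3; canned → 16.3.1; in bulk → 16.3.1.2. Scheduled 10%. Valdor agreement on 16.3.1: not wholly obtained. → 10%.
Sum: 6% + 22% + 4% + 4% + 10% = 46%.

46%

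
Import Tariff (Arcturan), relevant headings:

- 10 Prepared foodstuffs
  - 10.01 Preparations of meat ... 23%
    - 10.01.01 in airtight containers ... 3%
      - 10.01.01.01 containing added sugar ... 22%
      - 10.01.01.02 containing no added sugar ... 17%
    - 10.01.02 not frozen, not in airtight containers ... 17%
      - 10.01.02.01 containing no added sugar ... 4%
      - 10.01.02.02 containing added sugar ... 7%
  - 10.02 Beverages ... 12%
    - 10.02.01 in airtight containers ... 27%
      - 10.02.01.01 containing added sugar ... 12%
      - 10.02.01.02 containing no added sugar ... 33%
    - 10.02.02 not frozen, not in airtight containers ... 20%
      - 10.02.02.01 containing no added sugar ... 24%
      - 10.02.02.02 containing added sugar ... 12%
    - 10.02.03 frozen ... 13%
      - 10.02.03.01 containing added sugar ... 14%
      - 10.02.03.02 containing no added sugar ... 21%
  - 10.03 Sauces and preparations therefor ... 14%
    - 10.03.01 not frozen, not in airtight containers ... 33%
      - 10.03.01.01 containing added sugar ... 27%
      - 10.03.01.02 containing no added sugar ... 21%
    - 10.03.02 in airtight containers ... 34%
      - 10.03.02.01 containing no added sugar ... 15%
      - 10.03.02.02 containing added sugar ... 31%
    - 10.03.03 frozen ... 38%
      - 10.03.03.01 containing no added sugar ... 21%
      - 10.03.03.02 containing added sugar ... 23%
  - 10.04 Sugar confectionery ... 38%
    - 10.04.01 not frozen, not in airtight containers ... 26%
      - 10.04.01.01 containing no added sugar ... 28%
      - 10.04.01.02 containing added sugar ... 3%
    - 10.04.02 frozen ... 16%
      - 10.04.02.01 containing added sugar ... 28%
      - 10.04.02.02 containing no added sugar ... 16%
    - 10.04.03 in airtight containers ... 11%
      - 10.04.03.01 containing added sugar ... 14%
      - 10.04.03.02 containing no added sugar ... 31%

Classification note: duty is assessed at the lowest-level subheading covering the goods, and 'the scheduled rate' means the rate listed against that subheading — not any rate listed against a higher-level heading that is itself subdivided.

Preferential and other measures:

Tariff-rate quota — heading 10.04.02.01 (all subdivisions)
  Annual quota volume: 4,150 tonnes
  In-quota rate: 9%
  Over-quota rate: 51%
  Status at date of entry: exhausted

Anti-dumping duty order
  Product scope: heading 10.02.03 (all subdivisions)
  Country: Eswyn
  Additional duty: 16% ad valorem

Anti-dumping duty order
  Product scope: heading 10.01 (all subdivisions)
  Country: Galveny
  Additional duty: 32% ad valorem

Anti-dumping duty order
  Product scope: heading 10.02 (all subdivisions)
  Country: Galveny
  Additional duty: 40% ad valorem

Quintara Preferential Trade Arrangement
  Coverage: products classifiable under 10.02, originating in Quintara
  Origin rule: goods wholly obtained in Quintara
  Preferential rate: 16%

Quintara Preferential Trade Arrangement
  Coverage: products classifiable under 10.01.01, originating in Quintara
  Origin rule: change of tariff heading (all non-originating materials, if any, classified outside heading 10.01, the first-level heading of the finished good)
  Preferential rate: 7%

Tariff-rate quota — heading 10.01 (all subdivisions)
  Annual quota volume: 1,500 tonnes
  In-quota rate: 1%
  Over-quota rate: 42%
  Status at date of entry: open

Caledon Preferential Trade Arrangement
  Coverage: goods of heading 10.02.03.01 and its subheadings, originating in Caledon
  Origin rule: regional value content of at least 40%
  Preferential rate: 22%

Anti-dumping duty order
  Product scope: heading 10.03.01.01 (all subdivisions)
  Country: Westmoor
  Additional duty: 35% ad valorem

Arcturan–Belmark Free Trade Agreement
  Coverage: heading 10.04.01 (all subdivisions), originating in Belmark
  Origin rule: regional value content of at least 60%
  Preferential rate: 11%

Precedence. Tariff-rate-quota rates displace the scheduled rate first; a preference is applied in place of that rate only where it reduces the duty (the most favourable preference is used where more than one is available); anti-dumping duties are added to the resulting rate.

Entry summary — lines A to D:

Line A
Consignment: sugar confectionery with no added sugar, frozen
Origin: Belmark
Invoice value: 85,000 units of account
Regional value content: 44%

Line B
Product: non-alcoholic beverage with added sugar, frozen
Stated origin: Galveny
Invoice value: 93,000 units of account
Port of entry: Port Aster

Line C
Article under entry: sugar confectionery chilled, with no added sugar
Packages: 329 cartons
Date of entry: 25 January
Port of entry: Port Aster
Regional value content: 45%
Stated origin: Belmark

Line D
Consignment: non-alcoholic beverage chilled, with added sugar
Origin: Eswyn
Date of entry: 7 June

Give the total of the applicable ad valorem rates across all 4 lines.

Line A: sugar confectionery → 10.04; frozen → 10.04.02; with no added sugar → 10.04.02.02. Scheduled 16%. Belmark agreement on 10.04.01: 10.04.02.02 not covered. → 16%.
Line B: non-alcoholic beverage → 10.02; frozen → 10.02.03; with added sugar → 10.02.03.01. Scheduled 14%. anti-dumping (Galveny, 10.02): +40%; total 14% + 40% = 54%. → 54%.
Line C: sugar confectionery → 10.04; chilled → 10.04.01; with no added sugar → 10.04.01.01. Scheduled 28%. Belmark agreement on 10.04.01: RVC < 60%. → 28%.
Line D: non-alcoholic beverage → 10.02; chilled → 10.02.02; with added sugar → 10.02.02.02. Scheduled 12%. No special measure applies. → 12%.
Sum: 16% + 54% + 28% + 12% = 110%.

110%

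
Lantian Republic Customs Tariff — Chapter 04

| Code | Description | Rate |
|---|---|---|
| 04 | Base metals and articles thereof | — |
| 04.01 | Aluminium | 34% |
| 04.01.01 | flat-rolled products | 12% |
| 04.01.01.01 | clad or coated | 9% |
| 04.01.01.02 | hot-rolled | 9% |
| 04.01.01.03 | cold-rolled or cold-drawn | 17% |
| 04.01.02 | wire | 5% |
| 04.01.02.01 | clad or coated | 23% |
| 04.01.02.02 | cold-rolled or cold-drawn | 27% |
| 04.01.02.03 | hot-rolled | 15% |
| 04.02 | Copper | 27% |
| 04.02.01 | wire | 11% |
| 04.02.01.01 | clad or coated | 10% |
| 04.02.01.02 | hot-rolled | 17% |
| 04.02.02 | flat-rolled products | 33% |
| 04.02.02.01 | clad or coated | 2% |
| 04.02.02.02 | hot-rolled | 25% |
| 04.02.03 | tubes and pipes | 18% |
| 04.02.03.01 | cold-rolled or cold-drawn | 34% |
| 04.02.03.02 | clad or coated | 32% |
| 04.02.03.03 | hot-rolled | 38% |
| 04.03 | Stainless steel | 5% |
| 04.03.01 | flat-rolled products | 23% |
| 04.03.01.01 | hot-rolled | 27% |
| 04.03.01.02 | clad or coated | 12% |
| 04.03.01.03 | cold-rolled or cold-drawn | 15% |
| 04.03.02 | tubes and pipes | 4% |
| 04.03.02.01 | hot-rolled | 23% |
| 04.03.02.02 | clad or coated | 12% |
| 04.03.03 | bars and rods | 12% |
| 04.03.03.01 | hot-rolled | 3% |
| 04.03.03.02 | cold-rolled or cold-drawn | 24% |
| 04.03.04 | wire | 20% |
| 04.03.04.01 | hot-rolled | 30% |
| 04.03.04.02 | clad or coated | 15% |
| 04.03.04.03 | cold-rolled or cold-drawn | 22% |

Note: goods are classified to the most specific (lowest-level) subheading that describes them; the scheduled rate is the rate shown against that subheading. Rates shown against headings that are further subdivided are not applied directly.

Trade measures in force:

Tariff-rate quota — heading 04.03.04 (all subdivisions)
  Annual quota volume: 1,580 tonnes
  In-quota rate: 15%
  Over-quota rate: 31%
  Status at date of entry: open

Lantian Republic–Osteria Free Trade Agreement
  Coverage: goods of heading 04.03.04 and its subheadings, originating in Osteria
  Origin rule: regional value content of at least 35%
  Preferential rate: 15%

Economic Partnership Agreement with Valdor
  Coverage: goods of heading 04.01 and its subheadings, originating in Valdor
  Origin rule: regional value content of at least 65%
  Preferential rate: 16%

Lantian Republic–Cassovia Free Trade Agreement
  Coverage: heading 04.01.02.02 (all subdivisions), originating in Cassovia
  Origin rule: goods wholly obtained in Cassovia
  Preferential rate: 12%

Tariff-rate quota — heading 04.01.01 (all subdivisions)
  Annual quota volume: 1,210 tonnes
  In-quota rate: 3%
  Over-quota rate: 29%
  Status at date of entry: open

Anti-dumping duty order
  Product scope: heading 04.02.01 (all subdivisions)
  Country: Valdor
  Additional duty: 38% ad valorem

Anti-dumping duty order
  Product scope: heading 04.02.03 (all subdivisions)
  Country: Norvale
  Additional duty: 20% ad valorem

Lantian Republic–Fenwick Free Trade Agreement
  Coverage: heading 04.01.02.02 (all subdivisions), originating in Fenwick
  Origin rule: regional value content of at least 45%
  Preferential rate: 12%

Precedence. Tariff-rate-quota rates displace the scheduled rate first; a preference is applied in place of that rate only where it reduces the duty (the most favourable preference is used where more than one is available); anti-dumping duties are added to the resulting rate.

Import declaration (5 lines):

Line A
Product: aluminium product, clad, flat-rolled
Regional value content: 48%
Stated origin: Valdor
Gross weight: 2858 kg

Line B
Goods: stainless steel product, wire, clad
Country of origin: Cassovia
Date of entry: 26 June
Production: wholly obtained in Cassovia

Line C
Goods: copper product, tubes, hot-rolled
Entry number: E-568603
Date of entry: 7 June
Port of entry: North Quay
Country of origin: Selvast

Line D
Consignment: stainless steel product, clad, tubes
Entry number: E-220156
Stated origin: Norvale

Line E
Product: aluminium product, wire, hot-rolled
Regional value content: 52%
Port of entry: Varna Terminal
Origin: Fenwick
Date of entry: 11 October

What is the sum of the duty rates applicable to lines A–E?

Line A: aluminium → 04.01; flat-rolled → 04.01.01; clad → 04.01.01.01. Scheduled 9%. quota on 04.01.01 open → in-quota 3%; Valdor agreement on 04.01: RVC < 65%. → 3%.
Line B: stainless steel → 04.03; wire → 04.03.04; clad → 04.03.04.02. Scheduled 15%. quota on 04.03.04 open → in-quota 15%; Cassovia agreement on 04.01.02.02: 04.03.04.02 not covered. → 15%.
Line C: copper → 04.02; tubes → 04.02.03; hot-rolled → 04.02.03.03. Scheduled 38%. No special measure applies. → 38%.
Line D: stainless steel → 04.03; tubes → 04.03.02; clad → 04.03.02.02. Scheduled 12%. No special measure applies. → 12%.
Line E: aluminium → 04.01; wire → 04.01.02; hot-rolled → 04.01.02.03. Scheduled 15%. Fenwick agreement on 04.01.02.02: 04.01.02.03 not covered. → 15%.
Sum: 3% + 15% + 38% + 12% + 15% = 83%.

83%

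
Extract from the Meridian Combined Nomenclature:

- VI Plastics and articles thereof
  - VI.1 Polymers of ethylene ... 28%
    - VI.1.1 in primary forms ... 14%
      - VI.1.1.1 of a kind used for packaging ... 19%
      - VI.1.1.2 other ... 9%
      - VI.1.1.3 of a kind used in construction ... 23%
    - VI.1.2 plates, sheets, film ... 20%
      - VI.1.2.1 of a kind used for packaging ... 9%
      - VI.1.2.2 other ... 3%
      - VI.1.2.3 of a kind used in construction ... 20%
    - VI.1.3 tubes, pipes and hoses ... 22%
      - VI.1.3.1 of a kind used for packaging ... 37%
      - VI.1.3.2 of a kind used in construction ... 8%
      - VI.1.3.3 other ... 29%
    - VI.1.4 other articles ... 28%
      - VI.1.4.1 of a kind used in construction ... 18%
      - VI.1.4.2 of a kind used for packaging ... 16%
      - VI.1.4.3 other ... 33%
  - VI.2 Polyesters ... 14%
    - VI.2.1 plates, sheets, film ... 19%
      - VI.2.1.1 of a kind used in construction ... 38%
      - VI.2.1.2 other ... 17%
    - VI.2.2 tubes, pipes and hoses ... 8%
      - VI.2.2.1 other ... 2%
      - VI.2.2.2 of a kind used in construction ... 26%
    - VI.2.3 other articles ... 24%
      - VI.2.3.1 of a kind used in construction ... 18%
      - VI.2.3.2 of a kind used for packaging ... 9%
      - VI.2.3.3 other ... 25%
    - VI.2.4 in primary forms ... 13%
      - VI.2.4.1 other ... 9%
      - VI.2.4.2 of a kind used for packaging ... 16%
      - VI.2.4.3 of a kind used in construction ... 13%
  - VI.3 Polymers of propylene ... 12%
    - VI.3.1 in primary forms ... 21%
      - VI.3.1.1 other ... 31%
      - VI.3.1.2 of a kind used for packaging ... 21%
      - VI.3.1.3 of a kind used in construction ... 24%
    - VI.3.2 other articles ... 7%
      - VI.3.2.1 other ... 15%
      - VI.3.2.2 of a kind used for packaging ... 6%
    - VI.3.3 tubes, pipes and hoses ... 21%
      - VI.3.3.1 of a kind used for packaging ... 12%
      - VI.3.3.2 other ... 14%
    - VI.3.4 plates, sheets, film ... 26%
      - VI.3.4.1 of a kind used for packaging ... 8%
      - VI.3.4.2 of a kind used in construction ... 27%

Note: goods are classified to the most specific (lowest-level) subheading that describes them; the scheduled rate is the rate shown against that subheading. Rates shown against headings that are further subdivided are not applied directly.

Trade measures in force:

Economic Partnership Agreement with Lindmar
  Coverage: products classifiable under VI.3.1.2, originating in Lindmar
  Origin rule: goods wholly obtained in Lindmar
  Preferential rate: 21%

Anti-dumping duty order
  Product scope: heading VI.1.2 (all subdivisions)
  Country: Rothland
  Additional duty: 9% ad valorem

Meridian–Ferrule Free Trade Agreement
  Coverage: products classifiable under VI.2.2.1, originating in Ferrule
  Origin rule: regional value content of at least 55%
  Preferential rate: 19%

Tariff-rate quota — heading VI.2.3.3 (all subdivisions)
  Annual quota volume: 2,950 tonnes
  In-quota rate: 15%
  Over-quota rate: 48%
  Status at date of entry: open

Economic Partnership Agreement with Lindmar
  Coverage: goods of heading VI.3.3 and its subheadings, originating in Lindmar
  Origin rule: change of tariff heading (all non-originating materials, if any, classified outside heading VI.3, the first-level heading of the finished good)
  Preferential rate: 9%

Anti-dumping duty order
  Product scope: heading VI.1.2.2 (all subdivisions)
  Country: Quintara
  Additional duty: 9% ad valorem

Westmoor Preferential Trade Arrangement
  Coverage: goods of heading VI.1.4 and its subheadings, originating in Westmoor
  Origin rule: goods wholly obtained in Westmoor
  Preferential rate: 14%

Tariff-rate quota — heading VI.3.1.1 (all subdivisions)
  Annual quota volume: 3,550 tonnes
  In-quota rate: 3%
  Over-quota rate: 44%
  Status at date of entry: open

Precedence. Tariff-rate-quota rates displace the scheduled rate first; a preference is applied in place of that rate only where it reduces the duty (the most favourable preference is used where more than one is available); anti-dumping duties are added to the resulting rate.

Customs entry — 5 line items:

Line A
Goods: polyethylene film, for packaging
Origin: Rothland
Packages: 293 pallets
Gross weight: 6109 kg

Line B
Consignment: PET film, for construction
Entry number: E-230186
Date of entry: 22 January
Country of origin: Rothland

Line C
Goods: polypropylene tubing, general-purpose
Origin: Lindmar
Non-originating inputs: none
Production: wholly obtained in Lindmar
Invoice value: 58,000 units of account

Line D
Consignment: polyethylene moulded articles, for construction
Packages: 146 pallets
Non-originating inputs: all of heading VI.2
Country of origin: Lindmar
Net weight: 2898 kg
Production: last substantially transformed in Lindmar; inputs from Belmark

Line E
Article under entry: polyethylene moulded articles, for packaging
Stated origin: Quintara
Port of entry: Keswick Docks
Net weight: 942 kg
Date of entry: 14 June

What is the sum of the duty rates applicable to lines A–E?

99%

Line A: polyethylene → VI.1; film → VI.1.2; for packaging → VI.1.2.1. Scheduled 9%. anti-dumping (Rothland, VI.1.2): +9%; total 9% + 9% = 18%. → 18%.
Line B: PET → VI.2; film → VI.2.1; for construction → VI.2.1.1. Scheduled 38%. No special measure applies. → 38%.
Line C: polypropylene → VI.3; tubing → VI.3.3; general-purpose → VI.3.3.2. Scheduled 14%. Lindmar agreement on VI.3.1.2: VI.3.3.2 not covered; Lindmar agreement on VI.3.3: CTH met → 9% available; preferential 9%. → 9%.
Line D: polyethylene → VI.1; moulded articles → VI.1.4; for construction → VI.1.4.1. Scheduled 18%. Lindmar agreement on VI.3.1.2: VI.1.4.1 not covered; Lindmar agreement on VI.3.3: VI.1.4.1 not covered. → 18%.
Line E: polyethylene → VI.1; moulded articles → VI.1.4; for packaging → VI.1.4.2. Scheduled 16%. No special measure applies. → 16%.
Sum: 18% + 38% + 9% + 18% + 16% = 99%.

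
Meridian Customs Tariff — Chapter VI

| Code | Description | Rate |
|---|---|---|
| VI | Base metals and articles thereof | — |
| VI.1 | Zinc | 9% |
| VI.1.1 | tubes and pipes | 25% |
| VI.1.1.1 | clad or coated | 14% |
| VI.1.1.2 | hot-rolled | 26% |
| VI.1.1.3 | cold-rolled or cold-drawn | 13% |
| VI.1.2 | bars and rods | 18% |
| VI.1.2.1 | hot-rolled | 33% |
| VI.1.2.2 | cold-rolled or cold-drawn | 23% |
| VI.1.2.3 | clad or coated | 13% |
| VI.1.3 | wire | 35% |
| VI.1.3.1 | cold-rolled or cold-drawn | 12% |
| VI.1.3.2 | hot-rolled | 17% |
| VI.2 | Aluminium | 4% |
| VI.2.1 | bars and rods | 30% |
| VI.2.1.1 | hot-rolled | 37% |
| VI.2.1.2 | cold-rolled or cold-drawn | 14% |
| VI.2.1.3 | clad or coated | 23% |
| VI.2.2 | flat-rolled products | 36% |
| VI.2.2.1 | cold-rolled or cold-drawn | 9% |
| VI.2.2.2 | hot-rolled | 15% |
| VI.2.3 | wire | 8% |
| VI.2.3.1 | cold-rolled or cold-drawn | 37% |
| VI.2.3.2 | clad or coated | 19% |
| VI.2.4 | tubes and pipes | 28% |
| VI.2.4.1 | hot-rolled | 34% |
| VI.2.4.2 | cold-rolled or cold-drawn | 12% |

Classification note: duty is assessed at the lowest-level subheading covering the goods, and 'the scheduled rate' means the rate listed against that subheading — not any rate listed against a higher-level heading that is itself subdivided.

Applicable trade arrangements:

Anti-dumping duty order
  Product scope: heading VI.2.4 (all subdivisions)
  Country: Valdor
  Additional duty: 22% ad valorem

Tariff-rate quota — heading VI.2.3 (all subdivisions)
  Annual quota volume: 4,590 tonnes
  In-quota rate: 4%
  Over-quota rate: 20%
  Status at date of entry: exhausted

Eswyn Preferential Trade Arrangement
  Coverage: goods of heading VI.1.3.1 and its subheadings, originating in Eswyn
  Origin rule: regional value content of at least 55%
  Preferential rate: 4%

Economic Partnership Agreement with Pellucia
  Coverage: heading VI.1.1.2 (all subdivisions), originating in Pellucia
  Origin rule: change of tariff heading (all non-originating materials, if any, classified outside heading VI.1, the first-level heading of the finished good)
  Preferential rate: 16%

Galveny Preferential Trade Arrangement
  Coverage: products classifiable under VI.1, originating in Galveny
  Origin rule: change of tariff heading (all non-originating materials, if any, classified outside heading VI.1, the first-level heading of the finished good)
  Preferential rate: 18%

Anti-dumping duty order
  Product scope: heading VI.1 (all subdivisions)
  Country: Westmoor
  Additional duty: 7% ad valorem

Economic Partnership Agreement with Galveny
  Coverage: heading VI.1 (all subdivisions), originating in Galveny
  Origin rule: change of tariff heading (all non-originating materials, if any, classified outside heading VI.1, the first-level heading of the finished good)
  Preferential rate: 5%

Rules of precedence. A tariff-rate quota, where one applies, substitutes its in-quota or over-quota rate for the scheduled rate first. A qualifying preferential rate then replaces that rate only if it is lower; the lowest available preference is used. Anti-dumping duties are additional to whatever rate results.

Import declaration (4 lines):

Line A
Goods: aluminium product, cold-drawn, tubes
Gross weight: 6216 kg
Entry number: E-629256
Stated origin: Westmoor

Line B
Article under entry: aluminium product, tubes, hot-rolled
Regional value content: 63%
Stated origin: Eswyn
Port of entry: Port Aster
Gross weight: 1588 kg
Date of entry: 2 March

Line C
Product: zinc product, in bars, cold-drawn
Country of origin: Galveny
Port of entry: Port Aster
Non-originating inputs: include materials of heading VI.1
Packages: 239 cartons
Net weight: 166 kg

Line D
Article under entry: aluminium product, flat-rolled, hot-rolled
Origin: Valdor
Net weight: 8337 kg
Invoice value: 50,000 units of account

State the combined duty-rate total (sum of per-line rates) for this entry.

84%

Line A: aluminium → VI.2; tubes → VI.2.4; cold-drawn → VI.2.4.2. Scheduled 12%. No special measure applies. → 12%.
Line B: aluminium → VI.2; tubes → VI.2.4; hot-rolled → VI.2.4.1. Scheduled 34%. Eswyn agreement on VI.1.3.1: VI.2.4.1 not covered. → 34%.
Line C: zinc → VI.1; in bars → VI.1.2; cold-drawn → VI.1.2.2. Scheduled 23%. Galveny agreement on VI.1: CTH not met; Galveny agreement on VI.1: CTH not met. → 23%.
Line D: aluminium → VI.2; flat-rolled → VI.2.2; hot-rolled → VI.2.2.2. Scheduled 15%. No special measure applies. → 15%.
Sum: 12% + 34% + 23% + 15% = 84%.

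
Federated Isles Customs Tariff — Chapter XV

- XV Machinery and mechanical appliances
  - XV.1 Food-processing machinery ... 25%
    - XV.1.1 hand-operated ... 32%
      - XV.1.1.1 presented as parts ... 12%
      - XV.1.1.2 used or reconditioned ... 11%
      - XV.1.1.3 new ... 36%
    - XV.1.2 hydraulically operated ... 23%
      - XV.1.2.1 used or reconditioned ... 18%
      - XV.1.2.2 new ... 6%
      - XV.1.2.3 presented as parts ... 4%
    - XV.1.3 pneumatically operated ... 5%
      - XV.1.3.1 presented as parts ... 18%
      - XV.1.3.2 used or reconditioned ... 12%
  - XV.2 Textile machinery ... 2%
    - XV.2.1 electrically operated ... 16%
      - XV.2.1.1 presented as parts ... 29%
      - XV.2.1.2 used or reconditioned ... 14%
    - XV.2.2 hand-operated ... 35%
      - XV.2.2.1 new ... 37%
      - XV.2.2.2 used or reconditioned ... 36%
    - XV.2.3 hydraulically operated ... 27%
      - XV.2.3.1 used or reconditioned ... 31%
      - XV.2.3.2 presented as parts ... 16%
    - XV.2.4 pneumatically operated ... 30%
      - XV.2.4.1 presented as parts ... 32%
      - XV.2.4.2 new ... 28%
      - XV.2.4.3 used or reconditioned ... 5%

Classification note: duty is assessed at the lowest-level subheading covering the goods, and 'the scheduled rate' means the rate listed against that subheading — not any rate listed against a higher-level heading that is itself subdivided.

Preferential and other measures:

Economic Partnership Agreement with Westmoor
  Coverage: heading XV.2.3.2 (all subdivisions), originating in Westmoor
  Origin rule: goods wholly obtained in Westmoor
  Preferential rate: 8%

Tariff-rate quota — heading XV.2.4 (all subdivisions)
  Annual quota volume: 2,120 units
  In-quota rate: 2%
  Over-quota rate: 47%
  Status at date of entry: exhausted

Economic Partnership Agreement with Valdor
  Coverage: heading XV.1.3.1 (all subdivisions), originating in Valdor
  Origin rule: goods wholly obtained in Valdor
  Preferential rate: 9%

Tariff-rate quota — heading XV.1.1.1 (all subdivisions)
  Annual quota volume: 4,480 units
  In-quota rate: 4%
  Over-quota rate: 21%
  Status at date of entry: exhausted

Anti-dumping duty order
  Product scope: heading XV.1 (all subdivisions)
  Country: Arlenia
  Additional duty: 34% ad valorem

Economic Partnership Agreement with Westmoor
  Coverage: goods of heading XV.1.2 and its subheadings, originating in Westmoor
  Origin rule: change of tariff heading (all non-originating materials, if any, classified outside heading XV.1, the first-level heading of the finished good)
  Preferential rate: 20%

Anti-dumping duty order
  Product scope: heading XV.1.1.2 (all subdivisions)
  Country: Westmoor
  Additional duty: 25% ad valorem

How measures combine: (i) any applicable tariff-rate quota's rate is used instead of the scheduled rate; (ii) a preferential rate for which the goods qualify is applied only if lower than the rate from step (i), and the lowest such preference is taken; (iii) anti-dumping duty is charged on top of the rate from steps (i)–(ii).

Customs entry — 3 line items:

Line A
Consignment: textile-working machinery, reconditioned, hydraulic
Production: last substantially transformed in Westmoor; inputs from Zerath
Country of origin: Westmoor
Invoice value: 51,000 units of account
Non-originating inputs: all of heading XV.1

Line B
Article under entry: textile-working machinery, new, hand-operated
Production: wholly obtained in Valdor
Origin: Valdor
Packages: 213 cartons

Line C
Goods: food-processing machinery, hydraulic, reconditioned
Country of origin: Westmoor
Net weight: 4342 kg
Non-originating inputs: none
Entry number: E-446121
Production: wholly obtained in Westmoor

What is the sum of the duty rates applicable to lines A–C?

86%

Line A: textile-working → XV.2; hydraulic → XV.2.3; reconditioned → XV.2.3.1. Scheduled 31%. Westmoor agreement on XV.2.3.2: XV.2.3.1 not covered; Westmoor agreement on XV.1.2: XV.2.3.1 not covered. → 31%.
Line B: textile-working → XV.2; hand-operated → XV.2.2; new → XV.2.2.1. Scheduled 37%. Valdor agreement on XV.1.3.1: XV.2.2.1 not covered. → 37%.
Line C: food-processing → XV.1; hydraulic → XV.1.2; reconditioned → XV.1.2.1. Scheduled 18%. Westmoor agreement on XV.2.3.2: XV.1.2.1 not covered; Westmoor agreement on XV.1.2: CTH met → 20% available; preference 20% not lower than 18% → no reduction. → 18%.
Sum: 31% + 37% + 18% = 86%.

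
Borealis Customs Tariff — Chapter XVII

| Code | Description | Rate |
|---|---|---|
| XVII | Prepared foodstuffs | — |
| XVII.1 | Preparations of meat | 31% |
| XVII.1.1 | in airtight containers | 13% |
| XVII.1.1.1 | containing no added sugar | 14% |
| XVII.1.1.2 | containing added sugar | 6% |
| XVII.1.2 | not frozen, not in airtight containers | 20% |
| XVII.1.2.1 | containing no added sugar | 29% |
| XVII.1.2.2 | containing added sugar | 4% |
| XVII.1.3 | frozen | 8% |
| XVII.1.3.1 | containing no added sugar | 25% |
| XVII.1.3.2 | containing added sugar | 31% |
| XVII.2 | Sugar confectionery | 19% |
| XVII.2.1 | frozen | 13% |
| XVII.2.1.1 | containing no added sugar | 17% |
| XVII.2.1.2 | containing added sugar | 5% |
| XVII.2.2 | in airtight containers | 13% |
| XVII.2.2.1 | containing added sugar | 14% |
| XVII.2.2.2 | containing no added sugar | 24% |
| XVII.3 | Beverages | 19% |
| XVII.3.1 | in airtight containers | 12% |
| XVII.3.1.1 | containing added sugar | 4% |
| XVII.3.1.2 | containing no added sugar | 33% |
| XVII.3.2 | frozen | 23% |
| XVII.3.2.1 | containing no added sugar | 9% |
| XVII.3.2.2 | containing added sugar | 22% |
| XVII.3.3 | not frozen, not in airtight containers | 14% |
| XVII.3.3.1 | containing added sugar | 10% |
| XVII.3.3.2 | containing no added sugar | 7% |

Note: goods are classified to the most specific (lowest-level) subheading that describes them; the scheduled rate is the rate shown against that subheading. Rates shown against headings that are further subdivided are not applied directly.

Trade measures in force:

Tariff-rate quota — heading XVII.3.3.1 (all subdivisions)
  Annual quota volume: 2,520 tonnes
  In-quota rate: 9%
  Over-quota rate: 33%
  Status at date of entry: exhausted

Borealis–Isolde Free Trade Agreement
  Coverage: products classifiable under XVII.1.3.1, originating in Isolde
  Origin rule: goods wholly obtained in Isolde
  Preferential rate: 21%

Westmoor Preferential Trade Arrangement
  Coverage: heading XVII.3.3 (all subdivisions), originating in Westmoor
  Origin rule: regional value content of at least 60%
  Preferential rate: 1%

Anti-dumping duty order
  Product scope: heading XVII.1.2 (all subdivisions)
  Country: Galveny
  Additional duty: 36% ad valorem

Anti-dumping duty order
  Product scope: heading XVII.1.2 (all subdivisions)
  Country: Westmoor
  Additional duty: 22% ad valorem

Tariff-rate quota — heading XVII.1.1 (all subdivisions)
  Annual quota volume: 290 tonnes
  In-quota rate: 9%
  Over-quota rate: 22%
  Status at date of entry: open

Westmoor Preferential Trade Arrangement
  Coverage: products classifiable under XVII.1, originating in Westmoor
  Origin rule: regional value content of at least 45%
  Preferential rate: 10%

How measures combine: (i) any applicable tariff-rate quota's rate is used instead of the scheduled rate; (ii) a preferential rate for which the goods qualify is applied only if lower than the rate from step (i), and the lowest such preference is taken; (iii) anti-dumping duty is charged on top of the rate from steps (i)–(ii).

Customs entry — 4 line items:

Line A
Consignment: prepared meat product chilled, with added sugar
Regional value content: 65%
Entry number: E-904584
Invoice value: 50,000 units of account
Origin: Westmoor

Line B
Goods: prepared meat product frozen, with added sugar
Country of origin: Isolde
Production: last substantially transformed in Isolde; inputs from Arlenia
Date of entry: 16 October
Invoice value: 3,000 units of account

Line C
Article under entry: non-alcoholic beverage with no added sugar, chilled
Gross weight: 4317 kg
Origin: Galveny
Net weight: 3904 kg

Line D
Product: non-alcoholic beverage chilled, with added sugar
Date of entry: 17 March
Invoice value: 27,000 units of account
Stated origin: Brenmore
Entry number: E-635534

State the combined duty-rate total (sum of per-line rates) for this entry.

Line A: prepared meat product → XVII.1; chilled → XVII.1.2; with added sugar → XVII.1.2.2. Scheduled 4%. Westmoor agreement on XVII.3.3: XVII.1.2.2 not covered; Westmoor agreement on XVII.1: RVC ≥ 45% → 10% available; preference 10% not lower than 4% → no reduction; anti-dumping (Westmoor, XVII.1.2): +22%; total 4% + 22% = 26%. → 26%.
Line B: prepared meat product → XVII.1; frozen → XVII.1.3; with added sugar → XVII.1.3.2. Scheduled 31%. Isolde agreement on XVII.1.3.1: XVII.1.3.2 not covered. → 31%.
Line C: non-alcoholic beverage → XVII.3; chilled → XVII.3.3; with no added sugar → XVII.3.3.2. Scheduled 7%. No special measure applies. → 7%.
Line D: non-alcoholic beverage → XVII.3; chilled → XVII.3.3; with added sugar → XVII.3.3.1. Scheduled 10%. quota on XVII.3.3.1 exhausted → over-quota 33%. → 33%.
Sum: 26% + 31% + 7% + 33% = 97%.

97%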